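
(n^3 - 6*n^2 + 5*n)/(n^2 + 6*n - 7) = n*(n - 5)/(n + 7)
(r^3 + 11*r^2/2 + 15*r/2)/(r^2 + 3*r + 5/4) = 2*r*(r + 3)/(2*r + 1)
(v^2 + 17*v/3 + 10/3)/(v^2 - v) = (3*v^2 + 17*v + 10)/(3*v*(v - 1))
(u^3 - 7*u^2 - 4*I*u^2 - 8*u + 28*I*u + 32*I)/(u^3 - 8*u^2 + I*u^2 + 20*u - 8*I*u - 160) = (u + 1)/(u + 5*I)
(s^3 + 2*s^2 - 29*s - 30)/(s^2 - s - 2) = (s^2 + s - 30)/(s - 2)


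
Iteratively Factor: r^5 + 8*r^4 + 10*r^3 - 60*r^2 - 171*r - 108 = (r + 3)*(r^4 + 5*r^3 - 5*r^2 - 45*r - 36) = (r + 1)*(r + 3)*(r^3 + 4*r^2 - 9*r - 36) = (r + 1)*(r + 3)^2*(r^2 + r - 12) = (r - 3)*(r + 1)*(r + 3)^2*(r + 4)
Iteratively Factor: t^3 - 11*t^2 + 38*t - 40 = (t - 5)*(t^2 - 6*t + 8) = (t - 5)*(t - 4)*(t - 2)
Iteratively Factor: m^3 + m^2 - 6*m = (m + 3)*(m^2 - 2*m) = (m - 2)*(m + 3)*(m)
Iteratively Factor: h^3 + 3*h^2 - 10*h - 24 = (h + 2)*(h^2 + h - 12) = (h - 3)*(h + 2)*(h + 4)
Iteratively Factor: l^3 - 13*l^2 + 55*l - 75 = (l - 5)*(l^2 - 8*l + 15) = (l - 5)*(l - 3)*(l - 5)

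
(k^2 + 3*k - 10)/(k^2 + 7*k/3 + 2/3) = 3*(k^2 + 3*k - 10)/(3*k^2 + 7*k + 2)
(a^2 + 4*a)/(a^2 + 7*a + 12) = a/(a + 3)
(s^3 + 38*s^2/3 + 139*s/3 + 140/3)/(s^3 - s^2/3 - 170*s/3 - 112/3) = (3*s^2 + 17*s + 20)/(3*s^2 - 22*s - 16)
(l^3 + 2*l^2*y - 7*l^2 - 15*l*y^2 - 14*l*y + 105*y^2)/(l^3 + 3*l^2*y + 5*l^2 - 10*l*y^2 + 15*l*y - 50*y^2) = (-l^2 + 3*l*y + 7*l - 21*y)/(-l^2 + 2*l*y - 5*l + 10*y)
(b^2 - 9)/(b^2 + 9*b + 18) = (b - 3)/(b + 6)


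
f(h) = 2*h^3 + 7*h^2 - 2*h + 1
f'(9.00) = 610.00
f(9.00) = 2008.00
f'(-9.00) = 358.00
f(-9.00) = -872.00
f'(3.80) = 137.84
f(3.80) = 204.22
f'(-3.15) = 13.44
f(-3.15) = 14.25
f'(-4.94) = 75.26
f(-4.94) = -59.40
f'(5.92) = 291.16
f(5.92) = 649.43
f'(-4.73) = 66.02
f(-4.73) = -44.58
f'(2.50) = 70.50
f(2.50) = 71.00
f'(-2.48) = 0.18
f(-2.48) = 18.51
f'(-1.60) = -9.04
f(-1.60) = 13.93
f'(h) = 6*h^2 + 14*h - 2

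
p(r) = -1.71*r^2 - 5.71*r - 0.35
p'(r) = -3.42*r - 5.71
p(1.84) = -16.65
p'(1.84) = -12.00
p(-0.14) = 0.42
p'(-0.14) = -5.23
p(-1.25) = 4.12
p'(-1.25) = -1.44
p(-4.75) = -11.81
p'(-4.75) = 10.54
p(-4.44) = -8.71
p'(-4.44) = 9.47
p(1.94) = -17.86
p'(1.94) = -12.34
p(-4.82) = -12.56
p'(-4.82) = 10.77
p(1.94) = -17.86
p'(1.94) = -12.34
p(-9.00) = -87.47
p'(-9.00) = 25.07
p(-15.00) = -299.45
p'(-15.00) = 45.59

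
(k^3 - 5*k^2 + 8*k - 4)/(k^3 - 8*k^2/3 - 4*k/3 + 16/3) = 3*(k - 1)/(3*k + 4)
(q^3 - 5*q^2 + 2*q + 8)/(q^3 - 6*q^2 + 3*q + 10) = (q - 4)/(q - 5)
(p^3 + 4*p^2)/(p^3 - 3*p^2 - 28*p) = p/(p - 7)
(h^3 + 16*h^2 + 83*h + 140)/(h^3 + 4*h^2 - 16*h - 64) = (h^2 + 12*h + 35)/(h^2 - 16)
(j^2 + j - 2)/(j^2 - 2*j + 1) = (j + 2)/(j - 1)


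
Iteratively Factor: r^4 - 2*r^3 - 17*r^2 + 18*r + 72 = (r - 4)*(r^3 + 2*r^2 - 9*r - 18) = (r - 4)*(r + 3)*(r^2 - r - 6) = (r - 4)*(r + 2)*(r + 3)*(r - 3)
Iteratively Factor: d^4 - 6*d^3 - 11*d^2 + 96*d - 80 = (d - 4)*(d^3 - 2*d^2 - 19*d + 20) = (d - 5)*(d - 4)*(d^2 + 3*d - 4) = (d - 5)*(d - 4)*(d - 1)*(d + 4)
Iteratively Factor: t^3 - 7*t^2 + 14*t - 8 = (t - 4)*(t^2 - 3*t + 2) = (t - 4)*(t - 2)*(t - 1)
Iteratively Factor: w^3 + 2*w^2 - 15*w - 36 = (w + 3)*(w^2 - w - 12) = (w + 3)^2*(w - 4)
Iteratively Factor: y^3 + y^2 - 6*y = (y + 3)*(y^2 - 2*y) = y*(y + 3)*(y - 2)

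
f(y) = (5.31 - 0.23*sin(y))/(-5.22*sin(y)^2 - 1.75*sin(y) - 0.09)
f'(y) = (5.31 - 0.23*sin(y))*(10.44*sin(y)*cos(y) + 1.75*cos(y))/(-5.22*sin(y)^2 - 1.75*sin(y) - 0.09)^2 - 0.23*cos(y)/(-5.22*sin(y)^2 - 1.75*sin(y) - 0.09)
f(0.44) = -2.92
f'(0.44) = 9.31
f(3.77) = -6.29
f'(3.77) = 25.60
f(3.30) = 95.19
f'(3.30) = -168.58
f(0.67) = -1.62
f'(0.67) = 3.33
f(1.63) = -0.72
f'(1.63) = -0.08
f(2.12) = -0.95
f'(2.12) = -1.00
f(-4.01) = -1.15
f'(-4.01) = -1.65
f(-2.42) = -4.51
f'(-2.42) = 14.23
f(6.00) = -627.54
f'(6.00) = -82088.11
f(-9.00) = -21.16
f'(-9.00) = 191.93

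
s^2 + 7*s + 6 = (s + 1)*(s + 6)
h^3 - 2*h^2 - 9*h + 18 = (h - 3)*(h - 2)*(h + 3)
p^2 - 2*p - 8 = (p - 4)*(p + 2)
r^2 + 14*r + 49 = (r + 7)^2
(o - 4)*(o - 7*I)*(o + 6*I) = o^3 - 4*o^2 - I*o^2 + 42*o + 4*I*o - 168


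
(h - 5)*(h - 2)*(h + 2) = h^3 - 5*h^2 - 4*h + 20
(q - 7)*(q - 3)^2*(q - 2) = q^4 - 15*q^3 + 77*q^2 - 165*q + 126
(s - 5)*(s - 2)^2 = s^3 - 9*s^2 + 24*s - 20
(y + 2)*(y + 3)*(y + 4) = y^3 + 9*y^2 + 26*y + 24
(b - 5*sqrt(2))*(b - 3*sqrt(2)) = b^2 - 8*sqrt(2)*b + 30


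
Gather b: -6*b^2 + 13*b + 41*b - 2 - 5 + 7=-6*b^2 + 54*b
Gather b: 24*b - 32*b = -8*b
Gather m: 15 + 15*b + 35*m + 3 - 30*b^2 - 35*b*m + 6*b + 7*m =-30*b^2 + 21*b + m*(42 - 35*b) + 18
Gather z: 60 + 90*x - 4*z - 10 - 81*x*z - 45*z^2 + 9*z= 90*x - 45*z^2 + z*(5 - 81*x) + 50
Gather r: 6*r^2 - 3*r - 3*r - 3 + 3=6*r^2 - 6*r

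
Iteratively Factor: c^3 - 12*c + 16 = (c - 2)*(c^2 + 2*c - 8) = (c - 2)*(c + 4)*(c - 2)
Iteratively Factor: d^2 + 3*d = (d + 3)*(d)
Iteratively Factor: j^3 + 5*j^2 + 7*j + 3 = (j + 1)*(j^2 + 4*j + 3) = (j + 1)*(j + 3)*(j + 1)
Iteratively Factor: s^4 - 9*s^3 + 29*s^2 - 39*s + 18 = (s - 3)*(s^3 - 6*s^2 + 11*s - 6) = (s - 3)*(s - 1)*(s^2 - 5*s + 6) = (s - 3)^2*(s - 1)*(s - 2)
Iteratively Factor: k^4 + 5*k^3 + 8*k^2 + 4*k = (k)*(k^3 + 5*k^2 + 8*k + 4) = k*(k + 2)*(k^2 + 3*k + 2) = k*(k + 1)*(k + 2)*(k + 2)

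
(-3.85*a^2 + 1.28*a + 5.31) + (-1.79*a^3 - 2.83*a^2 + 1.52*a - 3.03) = -1.79*a^3 - 6.68*a^2 + 2.8*a + 2.28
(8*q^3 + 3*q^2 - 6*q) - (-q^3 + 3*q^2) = 9*q^3 - 6*q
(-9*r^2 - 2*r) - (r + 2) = -9*r^2 - 3*r - 2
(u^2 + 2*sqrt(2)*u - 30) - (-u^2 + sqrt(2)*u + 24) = 2*u^2 + sqrt(2)*u - 54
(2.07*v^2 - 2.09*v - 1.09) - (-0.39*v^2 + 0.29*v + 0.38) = 2.46*v^2 - 2.38*v - 1.47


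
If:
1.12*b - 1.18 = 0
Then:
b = 1.05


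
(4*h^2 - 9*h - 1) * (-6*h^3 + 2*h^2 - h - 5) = -24*h^5 + 62*h^4 - 16*h^3 - 13*h^2 + 46*h + 5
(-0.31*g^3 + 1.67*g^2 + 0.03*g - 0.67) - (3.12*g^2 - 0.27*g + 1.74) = -0.31*g^3 - 1.45*g^2 + 0.3*g - 2.41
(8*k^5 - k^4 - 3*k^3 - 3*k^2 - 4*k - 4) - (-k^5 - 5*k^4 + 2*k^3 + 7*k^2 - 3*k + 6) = 9*k^5 + 4*k^4 - 5*k^3 - 10*k^2 - k - 10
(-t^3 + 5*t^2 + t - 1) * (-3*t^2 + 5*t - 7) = 3*t^5 - 20*t^4 + 29*t^3 - 27*t^2 - 12*t + 7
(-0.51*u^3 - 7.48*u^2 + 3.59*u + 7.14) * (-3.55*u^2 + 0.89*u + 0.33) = 1.8105*u^5 + 26.1001*u^4 - 19.57*u^3 - 24.6203*u^2 + 7.5393*u + 2.3562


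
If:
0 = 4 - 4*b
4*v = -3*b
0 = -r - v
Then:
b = 1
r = 3/4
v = -3/4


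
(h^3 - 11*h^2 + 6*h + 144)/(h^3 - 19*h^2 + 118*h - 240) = (h + 3)/(h - 5)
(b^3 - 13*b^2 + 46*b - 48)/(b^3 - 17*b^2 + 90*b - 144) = (b - 2)/(b - 6)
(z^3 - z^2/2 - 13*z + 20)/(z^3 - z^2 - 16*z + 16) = (z^2 - 9*z/2 + 5)/(z^2 - 5*z + 4)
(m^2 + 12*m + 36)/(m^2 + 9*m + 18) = (m + 6)/(m + 3)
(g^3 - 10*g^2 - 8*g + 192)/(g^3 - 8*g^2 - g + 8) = (g^2 - 2*g - 24)/(g^2 - 1)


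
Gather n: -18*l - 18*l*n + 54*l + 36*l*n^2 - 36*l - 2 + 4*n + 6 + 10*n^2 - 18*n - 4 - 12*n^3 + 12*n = -12*n^3 + n^2*(36*l + 10) + n*(-18*l - 2)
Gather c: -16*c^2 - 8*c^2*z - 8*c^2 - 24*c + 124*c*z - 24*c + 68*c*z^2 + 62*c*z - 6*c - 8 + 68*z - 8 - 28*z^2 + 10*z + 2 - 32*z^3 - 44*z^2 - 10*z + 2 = c^2*(-8*z - 24) + c*(68*z^2 + 186*z - 54) - 32*z^3 - 72*z^2 + 68*z - 12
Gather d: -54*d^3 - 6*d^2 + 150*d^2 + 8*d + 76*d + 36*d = -54*d^3 + 144*d^2 + 120*d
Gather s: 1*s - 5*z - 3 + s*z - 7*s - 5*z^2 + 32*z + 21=s*(z - 6) - 5*z^2 + 27*z + 18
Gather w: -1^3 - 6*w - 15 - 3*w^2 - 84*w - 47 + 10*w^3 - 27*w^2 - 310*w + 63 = 10*w^3 - 30*w^2 - 400*w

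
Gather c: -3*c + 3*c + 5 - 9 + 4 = 0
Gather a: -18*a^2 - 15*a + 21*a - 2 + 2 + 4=-18*a^2 + 6*a + 4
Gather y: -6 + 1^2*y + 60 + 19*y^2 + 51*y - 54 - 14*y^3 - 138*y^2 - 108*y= -14*y^3 - 119*y^2 - 56*y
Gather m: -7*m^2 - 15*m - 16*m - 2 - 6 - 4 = -7*m^2 - 31*m - 12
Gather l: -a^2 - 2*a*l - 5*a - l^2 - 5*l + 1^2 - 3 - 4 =-a^2 - 5*a - l^2 + l*(-2*a - 5) - 6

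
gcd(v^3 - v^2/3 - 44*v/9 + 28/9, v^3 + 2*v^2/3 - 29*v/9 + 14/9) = v^2 + 5*v/3 - 14/9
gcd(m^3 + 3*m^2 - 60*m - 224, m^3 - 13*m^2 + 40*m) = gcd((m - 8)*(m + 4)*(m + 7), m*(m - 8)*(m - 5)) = m - 8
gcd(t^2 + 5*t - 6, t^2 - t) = t - 1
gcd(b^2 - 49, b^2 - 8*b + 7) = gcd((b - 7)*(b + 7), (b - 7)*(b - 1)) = b - 7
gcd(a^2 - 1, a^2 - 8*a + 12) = 1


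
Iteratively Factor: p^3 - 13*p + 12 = (p + 4)*(p^2 - 4*p + 3) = (p - 1)*(p + 4)*(p - 3)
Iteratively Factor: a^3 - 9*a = (a)*(a^2 - 9) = a*(a - 3)*(a + 3)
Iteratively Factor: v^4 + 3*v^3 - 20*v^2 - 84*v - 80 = (v + 2)*(v^3 + v^2 - 22*v - 40) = (v + 2)^2*(v^2 - v - 20) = (v + 2)^2*(v + 4)*(v - 5)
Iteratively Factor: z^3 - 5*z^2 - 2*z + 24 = (z + 2)*(z^2 - 7*z + 12) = (z - 3)*(z + 2)*(z - 4)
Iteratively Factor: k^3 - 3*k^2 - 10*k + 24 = (k - 2)*(k^2 - k - 12) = (k - 4)*(k - 2)*(k + 3)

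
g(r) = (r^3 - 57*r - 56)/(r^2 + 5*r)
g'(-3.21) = 8.58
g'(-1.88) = 6.31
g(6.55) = -1.96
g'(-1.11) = 11.46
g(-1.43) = -4.42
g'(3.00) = 2.57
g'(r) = (-2*r - 5)*(r^3 - 57*r - 56)/(r^2 + 5*r)^2 + (3*r^2 - 57)/(r^2 + 5*r) = (r^4 + 10*r^3 + 57*r^2 + 112*r + 280)/(r^2*(r^2 + 10*r + 25))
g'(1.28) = 8.36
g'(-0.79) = 20.12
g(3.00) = -8.33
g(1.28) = -15.78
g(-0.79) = 3.45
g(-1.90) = -7.71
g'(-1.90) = 6.27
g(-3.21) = -16.34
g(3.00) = -8.33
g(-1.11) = -1.37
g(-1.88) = -7.59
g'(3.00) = 2.57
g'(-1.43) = 8.11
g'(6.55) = 1.42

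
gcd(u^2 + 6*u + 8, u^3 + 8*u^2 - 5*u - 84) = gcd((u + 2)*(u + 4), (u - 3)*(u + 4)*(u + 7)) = u + 4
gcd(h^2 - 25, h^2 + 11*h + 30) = h + 5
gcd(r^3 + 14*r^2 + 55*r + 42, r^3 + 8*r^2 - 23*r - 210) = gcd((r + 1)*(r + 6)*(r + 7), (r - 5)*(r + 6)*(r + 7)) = r^2 + 13*r + 42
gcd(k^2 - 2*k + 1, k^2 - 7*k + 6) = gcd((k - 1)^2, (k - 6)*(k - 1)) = k - 1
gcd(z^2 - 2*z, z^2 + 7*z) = z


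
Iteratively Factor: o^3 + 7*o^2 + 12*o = (o + 4)*(o^2 + 3*o) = o*(o + 4)*(o + 3)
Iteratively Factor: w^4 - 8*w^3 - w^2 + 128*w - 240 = (w + 4)*(w^3 - 12*w^2 + 47*w - 60) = (w - 4)*(w + 4)*(w^2 - 8*w + 15) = (w - 4)*(w - 3)*(w + 4)*(w - 5)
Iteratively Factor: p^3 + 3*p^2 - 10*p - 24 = (p - 3)*(p^2 + 6*p + 8) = (p - 3)*(p + 4)*(p + 2)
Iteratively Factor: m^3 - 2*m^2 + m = (m - 1)*(m^2 - m) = m*(m - 1)*(m - 1)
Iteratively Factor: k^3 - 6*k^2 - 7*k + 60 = (k - 5)*(k^2 - k - 12) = (k - 5)*(k - 4)*(k + 3)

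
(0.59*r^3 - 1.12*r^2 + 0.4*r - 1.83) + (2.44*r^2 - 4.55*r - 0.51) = 0.59*r^3 + 1.32*r^2 - 4.15*r - 2.34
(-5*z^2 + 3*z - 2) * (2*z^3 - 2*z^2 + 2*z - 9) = -10*z^5 + 16*z^4 - 20*z^3 + 55*z^2 - 31*z + 18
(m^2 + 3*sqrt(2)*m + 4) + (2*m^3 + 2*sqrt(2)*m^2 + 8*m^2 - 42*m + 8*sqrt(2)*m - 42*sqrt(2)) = 2*m^3 + 2*sqrt(2)*m^2 + 9*m^2 - 42*m + 11*sqrt(2)*m - 42*sqrt(2) + 4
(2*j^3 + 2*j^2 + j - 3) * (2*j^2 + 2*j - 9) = 4*j^5 + 8*j^4 - 12*j^3 - 22*j^2 - 15*j + 27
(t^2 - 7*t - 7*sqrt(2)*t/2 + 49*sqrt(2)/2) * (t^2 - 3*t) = t^4 - 10*t^3 - 7*sqrt(2)*t^3/2 + 21*t^2 + 35*sqrt(2)*t^2 - 147*sqrt(2)*t/2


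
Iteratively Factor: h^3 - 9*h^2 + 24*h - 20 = (h - 5)*(h^2 - 4*h + 4) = (h - 5)*(h - 2)*(h - 2)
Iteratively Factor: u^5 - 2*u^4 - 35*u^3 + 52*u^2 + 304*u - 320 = (u - 5)*(u^4 + 3*u^3 - 20*u^2 - 48*u + 64) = (u - 5)*(u - 4)*(u^3 + 7*u^2 + 8*u - 16) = (u - 5)*(u - 4)*(u + 4)*(u^2 + 3*u - 4) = (u - 5)*(u - 4)*(u + 4)^2*(u - 1)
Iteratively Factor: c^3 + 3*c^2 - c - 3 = (c + 3)*(c^2 - 1) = (c + 1)*(c + 3)*(c - 1)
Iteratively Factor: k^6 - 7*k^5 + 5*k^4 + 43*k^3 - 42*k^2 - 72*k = (k - 3)*(k^5 - 4*k^4 - 7*k^3 + 22*k^2 + 24*k) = (k - 4)*(k - 3)*(k^4 - 7*k^2 - 6*k) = k*(k - 4)*(k - 3)*(k^3 - 7*k - 6) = k*(k - 4)*(k - 3)^2*(k^2 + 3*k + 2) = k*(k - 4)*(k - 3)^2*(k + 1)*(k + 2)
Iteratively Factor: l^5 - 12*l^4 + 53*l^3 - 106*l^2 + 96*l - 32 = (l - 4)*(l^4 - 8*l^3 + 21*l^2 - 22*l + 8) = (l - 4)*(l - 2)*(l^3 - 6*l^2 + 9*l - 4) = (l - 4)*(l - 2)*(l - 1)*(l^2 - 5*l + 4) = (l - 4)^2*(l - 2)*(l - 1)*(l - 1)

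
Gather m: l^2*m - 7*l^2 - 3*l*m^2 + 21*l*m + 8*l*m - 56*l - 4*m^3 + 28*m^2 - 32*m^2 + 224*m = -7*l^2 - 56*l - 4*m^3 + m^2*(-3*l - 4) + m*(l^2 + 29*l + 224)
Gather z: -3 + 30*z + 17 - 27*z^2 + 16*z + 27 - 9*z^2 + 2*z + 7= -36*z^2 + 48*z + 48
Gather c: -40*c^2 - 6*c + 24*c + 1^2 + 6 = -40*c^2 + 18*c + 7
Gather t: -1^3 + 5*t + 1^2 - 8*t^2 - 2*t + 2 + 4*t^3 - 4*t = 4*t^3 - 8*t^2 - t + 2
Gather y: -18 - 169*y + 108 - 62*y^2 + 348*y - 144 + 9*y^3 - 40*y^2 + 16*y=9*y^3 - 102*y^2 + 195*y - 54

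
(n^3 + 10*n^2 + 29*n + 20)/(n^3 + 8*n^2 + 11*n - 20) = (n + 1)/(n - 1)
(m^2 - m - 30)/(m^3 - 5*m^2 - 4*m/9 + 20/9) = 9*(m^2 - m - 30)/(9*m^3 - 45*m^2 - 4*m + 20)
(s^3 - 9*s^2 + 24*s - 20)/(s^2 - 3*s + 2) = (s^2 - 7*s + 10)/(s - 1)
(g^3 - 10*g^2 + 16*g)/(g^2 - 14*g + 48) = g*(g - 2)/(g - 6)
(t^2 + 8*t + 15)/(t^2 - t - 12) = (t + 5)/(t - 4)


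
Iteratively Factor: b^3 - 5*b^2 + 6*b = (b)*(b^2 - 5*b + 6) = b*(b - 3)*(b - 2)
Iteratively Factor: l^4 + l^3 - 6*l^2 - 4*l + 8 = (l + 2)*(l^3 - l^2 - 4*l + 4) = (l - 1)*(l + 2)*(l^2 - 4) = (l - 1)*(l + 2)^2*(l - 2)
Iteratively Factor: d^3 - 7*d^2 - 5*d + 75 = (d - 5)*(d^2 - 2*d - 15) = (d - 5)*(d + 3)*(d - 5)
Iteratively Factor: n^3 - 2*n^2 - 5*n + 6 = (n + 2)*(n^2 - 4*n + 3) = (n - 1)*(n + 2)*(n - 3)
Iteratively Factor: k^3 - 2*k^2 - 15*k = (k + 3)*(k^2 - 5*k) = k*(k + 3)*(k - 5)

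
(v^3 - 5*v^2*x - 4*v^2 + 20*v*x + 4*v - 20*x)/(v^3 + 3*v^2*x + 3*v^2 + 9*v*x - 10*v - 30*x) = (v^2 - 5*v*x - 2*v + 10*x)/(v^2 + 3*v*x + 5*v + 15*x)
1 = 1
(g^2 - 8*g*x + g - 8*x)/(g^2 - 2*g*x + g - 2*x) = (-g + 8*x)/(-g + 2*x)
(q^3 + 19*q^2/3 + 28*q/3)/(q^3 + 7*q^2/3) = (q + 4)/q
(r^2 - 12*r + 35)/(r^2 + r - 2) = (r^2 - 12*r + 35)/(r^2 + r - 2)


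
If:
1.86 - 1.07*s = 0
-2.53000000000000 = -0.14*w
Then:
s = 1.74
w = 18.07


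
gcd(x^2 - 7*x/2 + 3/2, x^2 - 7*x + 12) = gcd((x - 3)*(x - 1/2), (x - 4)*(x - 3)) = x - 3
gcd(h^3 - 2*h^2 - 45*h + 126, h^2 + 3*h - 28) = h + 7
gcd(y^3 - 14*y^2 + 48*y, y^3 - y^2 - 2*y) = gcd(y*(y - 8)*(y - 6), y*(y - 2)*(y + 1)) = y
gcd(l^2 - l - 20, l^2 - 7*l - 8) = 1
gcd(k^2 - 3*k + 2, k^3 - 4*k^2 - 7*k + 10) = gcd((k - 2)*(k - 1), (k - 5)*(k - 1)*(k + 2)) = k - 1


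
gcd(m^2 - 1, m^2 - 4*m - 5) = m + 1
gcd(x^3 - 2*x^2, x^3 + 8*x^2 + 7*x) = x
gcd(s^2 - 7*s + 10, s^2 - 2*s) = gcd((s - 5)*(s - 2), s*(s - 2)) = s - 2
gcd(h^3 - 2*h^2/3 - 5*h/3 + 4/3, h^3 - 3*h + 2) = h^2 - 2*h + 1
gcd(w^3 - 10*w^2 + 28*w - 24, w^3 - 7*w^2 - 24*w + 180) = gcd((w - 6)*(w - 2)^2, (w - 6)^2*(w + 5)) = w - 6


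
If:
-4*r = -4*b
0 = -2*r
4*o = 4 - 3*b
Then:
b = 0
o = 1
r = 0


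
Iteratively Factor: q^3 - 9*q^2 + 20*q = (q - 4)*(q^2 - 5*q) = (q - 5)*(q - 4)*(q)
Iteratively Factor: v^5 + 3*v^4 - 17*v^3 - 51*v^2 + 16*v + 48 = (v - 1)*(v^4 + 4*v^3 - 13*v^2 - 64*v - 48) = (v - 4)*(v - 1)*(v^3 + 8*v^2 + 19*v + 12) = (v - 4)*(v - 1)*(v + 4)*(v^2 + 4*v + 3) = (v - 4)*(v - 1)*(v + 3)*(v + 4)*(v + 1)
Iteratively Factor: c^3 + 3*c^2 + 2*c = (c + 2)*(c^2 + c) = c*(c + 2)*(c + 1)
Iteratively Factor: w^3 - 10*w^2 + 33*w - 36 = (w - 4)*(w^2 - 6*w + 9) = (w - 4)*(w - 3)*(w - 3)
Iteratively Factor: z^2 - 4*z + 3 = (z - 1)*(z - 3)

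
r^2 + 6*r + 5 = (r + 1)*(r + 5)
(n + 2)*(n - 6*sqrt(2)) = n^2 - 6*sqrt(2)*n + 2*n - 12*sqrt(2)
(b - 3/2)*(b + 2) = b^2 + b/2 - 3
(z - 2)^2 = z^2 - 4*z + 4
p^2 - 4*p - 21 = (p - 7)*(p + 3)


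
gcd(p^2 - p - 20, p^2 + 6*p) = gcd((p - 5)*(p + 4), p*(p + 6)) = 1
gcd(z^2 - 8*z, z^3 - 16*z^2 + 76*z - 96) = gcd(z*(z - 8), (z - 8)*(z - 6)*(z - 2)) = z - 8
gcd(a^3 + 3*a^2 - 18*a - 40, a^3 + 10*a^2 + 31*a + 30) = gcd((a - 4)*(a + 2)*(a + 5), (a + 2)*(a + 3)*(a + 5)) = a^2 + 7*a + 10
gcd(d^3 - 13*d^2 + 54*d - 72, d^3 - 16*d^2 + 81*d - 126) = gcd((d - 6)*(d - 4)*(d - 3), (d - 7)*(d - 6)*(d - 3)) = d^2 - 9*d + 18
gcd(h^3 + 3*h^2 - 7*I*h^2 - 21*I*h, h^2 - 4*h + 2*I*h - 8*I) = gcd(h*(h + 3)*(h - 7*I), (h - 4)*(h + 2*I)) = 1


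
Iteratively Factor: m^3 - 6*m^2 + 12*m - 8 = (m - 2)*(m^2 - 4*m + 4) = (m - 2)^2*(m - 2)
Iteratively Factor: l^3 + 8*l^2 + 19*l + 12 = (l + 1)*(l^2 + 7*l + 12) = (l + 1)*(l + 4)*(l + 3)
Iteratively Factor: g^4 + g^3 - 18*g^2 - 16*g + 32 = (g + 2)*(g^3 - g^2 - 16*g + 16) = (g + 2)*(g + 4)*(g^2 - 5*g + 4) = (g - 4)*(g + 2)*(g + 4)*(g - 1)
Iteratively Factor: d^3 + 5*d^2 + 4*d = (d + 1)*(d^2 + 4*d) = d*(d + 1)*(d + 4)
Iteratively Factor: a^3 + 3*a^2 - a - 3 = (a + 3)*(a^2 - 1) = (a + 1)*(a + 3)*(a - 1)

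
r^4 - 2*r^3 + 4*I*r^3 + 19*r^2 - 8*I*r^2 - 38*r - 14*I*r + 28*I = (r - 2)*(r - 2*I)*(r - I)*(r + 7*I)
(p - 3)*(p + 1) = p^2 - 2*p - 3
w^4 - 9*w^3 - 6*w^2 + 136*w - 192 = (w - 8)*(w - 3)*(w - 2)*(w + 4)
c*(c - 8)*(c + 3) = c^3 - 5*c^2 - 24*c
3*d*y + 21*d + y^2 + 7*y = (3*d + y)*(y + 7)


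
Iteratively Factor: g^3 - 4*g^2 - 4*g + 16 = (g - 2)*(g^2 - 2*g - 8) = (g - 2)*(g + 2)*(g - 4)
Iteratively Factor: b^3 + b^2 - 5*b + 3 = (b - 1)*(b^2 + 2*b - 3) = (b - 1)^2*(b + 3)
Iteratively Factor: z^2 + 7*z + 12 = (z + 3)*(z + 4)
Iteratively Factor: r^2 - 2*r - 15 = (r - 5)*(r + 3)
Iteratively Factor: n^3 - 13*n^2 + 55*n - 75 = (n - 3)*(n^2 - 10*n + 25) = (n - 5)*(n - 3)*(n - 5)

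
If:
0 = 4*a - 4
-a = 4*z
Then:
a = 1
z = -1/4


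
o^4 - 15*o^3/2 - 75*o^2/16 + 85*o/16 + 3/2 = (o - 8)*(o - 3/4)*(o + 1/4)*(o + 1)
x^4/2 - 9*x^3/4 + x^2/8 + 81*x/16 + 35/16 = (x/2 + 1/2)*(x - 7/2)*(x - 5/2)*(x + 1/2)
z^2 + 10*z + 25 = (z + 5)^2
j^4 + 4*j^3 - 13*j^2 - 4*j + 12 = (j - 2)*(j - 1)*(j + 1)*(j + 6)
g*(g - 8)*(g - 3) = g^3 - 11*g^2 + 24*g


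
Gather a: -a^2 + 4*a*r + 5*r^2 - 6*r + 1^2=-a^2 + 4*a*r + 5*r^2 - 6*r + 1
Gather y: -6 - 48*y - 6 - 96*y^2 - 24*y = -96*y^2 - 72*y - 12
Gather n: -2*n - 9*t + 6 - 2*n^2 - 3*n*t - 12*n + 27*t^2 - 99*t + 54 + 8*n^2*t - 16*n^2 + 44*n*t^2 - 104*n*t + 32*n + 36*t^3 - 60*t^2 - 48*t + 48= n^2*(8*t - 18) + n*(44*t^2 - 107*t + 18) + 36*t^3 - 33*t^2 - 156*t + 108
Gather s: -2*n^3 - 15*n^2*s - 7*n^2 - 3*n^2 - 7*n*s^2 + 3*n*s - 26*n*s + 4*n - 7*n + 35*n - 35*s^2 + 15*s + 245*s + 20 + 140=-2*n^3 - 10*n^2 + 32*n + s^2*(-7*n - 35) + s*(-15*n^2 - 23*n + 260) + 160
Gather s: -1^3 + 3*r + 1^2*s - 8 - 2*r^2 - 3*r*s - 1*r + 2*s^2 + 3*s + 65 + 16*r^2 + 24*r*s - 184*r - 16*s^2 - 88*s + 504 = 14*r^2 - 182*r - 14*s^2 + s*(21*r - 84) + 560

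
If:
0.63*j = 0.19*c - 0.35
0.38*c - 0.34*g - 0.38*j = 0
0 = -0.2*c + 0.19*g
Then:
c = 2.28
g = 2.40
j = 0.13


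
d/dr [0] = 0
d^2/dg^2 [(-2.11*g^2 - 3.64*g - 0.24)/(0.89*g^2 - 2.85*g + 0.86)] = (-16.470518*g^3 + 8.54934*g^2 + 20.368896*g - 24.4958)/(0.704969*g^6 - 6.772455*g^5 + 23.730693*g^4 - 36.237465*g^3 + 22.930782*g^2 - 6.32358*g + 0.636056)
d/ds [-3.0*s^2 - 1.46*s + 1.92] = -6.0*s - 1.46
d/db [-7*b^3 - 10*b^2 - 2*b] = -21*b^2 - 20*b - 2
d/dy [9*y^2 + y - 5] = 18*y + 1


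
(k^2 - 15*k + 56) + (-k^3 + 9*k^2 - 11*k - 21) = -k^3 + 10*k^2 - 26*k + 35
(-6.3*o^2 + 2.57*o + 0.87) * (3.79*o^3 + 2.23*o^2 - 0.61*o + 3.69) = -23.877*o^5 - 4.3087*o^4 + 12.8714*o^3 - 22.8746*o^2 + 8.9526*o + 3.2103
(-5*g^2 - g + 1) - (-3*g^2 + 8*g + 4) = -2*g^2 - 9*g - 3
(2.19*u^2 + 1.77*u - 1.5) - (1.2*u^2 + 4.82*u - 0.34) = 0.99*u^2 - 3.05*u - 1.16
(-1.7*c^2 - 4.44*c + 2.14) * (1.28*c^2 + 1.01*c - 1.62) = -2.176*c^4 - 7.4002*c^3 + 1.0088*c^2 + 9.3542*c - 3.4668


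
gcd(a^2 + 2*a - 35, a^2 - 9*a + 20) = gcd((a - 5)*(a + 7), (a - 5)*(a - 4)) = a - 5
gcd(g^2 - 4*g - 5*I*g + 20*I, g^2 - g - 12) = g - 4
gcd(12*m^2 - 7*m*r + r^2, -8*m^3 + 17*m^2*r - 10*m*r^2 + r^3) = 1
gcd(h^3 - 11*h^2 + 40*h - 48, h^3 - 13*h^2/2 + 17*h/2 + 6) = h^2 - 7*h + 12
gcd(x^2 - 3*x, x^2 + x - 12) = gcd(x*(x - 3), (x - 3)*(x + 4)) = x - 3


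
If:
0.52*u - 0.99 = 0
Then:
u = 1.90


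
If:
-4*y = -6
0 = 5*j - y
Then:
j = 3/10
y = 3/2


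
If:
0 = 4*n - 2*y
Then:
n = y/2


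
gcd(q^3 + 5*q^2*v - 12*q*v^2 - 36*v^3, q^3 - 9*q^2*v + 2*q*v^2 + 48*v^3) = q^2 - q*v - 6*v^2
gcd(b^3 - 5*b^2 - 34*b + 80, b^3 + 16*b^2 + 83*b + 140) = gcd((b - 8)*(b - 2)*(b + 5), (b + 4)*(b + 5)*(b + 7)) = b + 5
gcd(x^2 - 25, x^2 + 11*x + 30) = x + 5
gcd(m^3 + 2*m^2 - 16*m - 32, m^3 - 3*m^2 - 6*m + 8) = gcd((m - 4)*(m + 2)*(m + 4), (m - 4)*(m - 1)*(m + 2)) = m^2 - 2*m - 8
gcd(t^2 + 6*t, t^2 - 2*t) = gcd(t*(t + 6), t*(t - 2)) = t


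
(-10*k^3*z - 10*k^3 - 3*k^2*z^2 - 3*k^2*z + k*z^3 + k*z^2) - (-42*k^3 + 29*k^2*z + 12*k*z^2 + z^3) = -10*k^3*z + 32*k^3 - 3*k^2*z^2 - 32*k^2*z + k*z^3 - 11*k*z^2 - z^3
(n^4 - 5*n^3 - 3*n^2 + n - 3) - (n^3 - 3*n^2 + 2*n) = n^4 - 6*n^3 - n - 3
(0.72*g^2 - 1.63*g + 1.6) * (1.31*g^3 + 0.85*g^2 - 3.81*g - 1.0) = 0.9432*g^5 - 1.5233*g^4 - 2.0327*g^3 + 6.8503*g^2 - 4.466*g - 1.6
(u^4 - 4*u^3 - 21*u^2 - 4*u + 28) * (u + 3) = u^5 - u^4 - 33*u^3 - 67*u^2 + 16*u + 84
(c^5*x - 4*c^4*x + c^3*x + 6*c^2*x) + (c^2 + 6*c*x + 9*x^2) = c^5*x - 4*c^4*x + c^3*x + 6*c^2*x + c^2 + 6*c*x + 9*x^2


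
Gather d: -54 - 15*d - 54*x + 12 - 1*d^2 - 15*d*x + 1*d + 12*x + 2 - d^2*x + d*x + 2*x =d^2*(-x - 1) + d*(-14*x - 14) - 40*x - 40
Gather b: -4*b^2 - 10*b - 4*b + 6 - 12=-4*b^2 - 14*b - 6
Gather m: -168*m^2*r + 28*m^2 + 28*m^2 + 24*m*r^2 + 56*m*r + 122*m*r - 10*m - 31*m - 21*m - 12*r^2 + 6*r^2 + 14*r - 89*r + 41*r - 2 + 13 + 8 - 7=m^2*(56 - 168*r) + m*(24*r^2 + 178*r - 62) - 6*r^2 - 34*r + 12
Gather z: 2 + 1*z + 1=z + 3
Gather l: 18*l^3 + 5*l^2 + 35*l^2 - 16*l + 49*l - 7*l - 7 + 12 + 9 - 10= 18*l^3 + 40*l^2 + 26*l + 4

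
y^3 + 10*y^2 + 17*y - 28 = (y - 1)*(y + 4)*(y + 7)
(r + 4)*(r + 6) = r^2 + 10*r + 24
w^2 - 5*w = w*(w - 5)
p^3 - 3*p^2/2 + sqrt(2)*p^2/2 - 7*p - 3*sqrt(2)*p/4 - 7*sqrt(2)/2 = (p - 7/2)*(p + 2)*(p + sqrt(2)/2)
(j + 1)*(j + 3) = j^2 + 4*j + 3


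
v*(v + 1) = v^2 + v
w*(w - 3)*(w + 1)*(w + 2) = w^4 - 7*w^2 - 6*w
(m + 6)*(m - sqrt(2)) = m^2 - sqrt(2)*m + 6*m - 6*sqrt(2)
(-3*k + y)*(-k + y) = 3*k^2 - 4*k*y + y^2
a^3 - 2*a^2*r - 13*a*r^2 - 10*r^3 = (a - 5*r)*(a + r)*(a + 2*r)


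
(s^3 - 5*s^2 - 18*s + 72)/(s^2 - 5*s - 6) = (s^2 + s - 12)/(s + 1)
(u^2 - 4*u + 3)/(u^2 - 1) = (u - 3)/(u + 1)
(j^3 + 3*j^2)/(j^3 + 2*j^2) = (j + 3)/(j + 2)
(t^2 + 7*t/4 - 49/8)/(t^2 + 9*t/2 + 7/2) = (t - 7/4)/(t + 1)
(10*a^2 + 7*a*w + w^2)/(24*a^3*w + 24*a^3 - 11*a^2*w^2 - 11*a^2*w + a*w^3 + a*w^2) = (10*a^2 + 7*a*w + w^2)/(a*(24*a^2*w + 24*a^2 - 11*a*w^2 - 11*a*w + w^3 + w^2))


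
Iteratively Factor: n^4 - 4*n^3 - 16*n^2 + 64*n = (n - 4)*(n^3 - 16*n) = (n - 4)^2*(n^2 + 4*n) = n*(n - 4)^2*(n + 4)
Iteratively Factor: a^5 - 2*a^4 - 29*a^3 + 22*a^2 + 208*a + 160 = (a + 1)*(a^4 - 3*a^3 - 26*a^2 + 48*a + 160) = (a + 1)*(a + 2)*(a^3 - 5*a^2 - 16*a + 80) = (a - 4)*(a + 1)*(a + 2)*(a^2 - a - 20) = (a - 5)*(a - 4)*(a + 1)*(a + 2)*(a + 4)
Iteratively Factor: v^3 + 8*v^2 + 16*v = (v)*(v^2 + 8*v + 16) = v*(v + 4)*(v + 4)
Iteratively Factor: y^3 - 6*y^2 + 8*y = (y)*(y^2 - 6*y + 8) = y*(y - 4)*(y - 2)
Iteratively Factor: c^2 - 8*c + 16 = (c - 4)*(c - 4)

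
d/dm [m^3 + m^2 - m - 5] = 3*m^2 + 2*m - 1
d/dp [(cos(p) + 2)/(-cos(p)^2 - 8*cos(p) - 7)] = (sin(p)^2 - 4*cos(p) - 10)*sin(p)/(cos(p)^2 + 8*cos(p) + 7)^2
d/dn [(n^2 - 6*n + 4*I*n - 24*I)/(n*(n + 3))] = (n^2*(9 - 4*I) + 48*I*n + 72*I)/(n^2*(n^2 + 6*n + 9))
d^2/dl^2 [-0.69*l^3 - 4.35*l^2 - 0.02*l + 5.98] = -4.14*l - 8.7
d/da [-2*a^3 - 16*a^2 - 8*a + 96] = -6*a^2 - 32*a - 8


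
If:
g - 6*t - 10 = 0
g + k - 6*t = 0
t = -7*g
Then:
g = 10/43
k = -10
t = -70/43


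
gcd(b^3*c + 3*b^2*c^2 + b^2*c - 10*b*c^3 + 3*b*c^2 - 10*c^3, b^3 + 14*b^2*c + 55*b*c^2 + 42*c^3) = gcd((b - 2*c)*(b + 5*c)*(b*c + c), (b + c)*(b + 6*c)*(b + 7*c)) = 1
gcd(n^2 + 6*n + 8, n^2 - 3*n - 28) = n + 4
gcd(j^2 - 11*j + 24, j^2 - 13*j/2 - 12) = j - 8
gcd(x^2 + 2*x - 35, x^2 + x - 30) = x - 5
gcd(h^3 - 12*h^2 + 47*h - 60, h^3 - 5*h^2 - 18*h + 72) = h - 3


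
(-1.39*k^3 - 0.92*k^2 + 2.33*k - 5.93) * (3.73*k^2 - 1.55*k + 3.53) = -5.1847*k^5 - 1.2771*k^4 + 5.2102*k^3 - 28.978*k^2 + 17.4164*k - 20.9329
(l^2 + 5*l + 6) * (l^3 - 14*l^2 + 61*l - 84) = l^5 - 9*l^4 - 3*l^3 + 137*l^2 - 54*l - 504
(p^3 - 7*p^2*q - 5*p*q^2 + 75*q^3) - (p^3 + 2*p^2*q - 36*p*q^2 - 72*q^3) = -9*p^2*q + 31*p*q^2 + 147*q^3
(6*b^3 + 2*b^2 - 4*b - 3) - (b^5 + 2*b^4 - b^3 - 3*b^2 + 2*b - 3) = -b^5 - 2*b^4 + 7*b^3 + 5*b^2 - 6*b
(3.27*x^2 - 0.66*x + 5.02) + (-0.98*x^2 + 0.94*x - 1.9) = 2.29*x^2 + 0.28*x + 3.12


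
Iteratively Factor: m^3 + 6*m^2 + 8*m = (m)*(m^2 + 6*m + 8) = m*(m + 2)*(m + 4)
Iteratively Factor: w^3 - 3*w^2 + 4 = (w - 2)*(w^2 - w - 2) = (w - 2)*(w + 1)*(w - 2)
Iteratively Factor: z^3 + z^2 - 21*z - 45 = (z + 3)*(z^2 - 2*z - 15) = (z + 3)^2*(z - 5)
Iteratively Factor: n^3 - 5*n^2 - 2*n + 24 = (n - 4)*(n^2 - n - 6) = (n - 4)*(n + 2)*(n - 3)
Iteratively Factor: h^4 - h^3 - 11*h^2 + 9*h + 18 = (h + 1)*(h^3 - 2*h^2 - 9*h + 18) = (h - 2)*(h + 1)*(h^2 - 9) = (h - 3)*(h - 2)*(h + 1)*(h + 3)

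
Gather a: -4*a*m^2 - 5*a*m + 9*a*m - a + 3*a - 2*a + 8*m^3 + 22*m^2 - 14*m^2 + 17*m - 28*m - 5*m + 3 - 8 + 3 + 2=a*(-4*m^2 + 4*m) + 8*m^3 + 8*m^2 - 16*m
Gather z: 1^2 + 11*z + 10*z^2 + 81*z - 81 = 10*z^2 + 92*z - 80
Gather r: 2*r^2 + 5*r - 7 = 2*r^2 + 5*r - 7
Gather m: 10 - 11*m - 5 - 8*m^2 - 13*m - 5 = -8*m^2 - 24*m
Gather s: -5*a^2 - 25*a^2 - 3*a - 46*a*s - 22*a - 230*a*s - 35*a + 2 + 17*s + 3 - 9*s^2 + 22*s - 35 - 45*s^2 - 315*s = -30*a^2 - 60*a - 54*s^2 + s*(-276*a - 276) - 30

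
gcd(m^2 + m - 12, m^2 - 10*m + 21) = m - 3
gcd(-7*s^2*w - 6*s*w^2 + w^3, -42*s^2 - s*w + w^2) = 7*s - w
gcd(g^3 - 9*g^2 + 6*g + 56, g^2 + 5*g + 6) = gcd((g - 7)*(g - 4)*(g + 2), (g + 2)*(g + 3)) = g + 2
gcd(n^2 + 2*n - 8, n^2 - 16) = n + 4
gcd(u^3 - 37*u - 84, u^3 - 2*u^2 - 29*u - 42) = u^2 - 4*u - 21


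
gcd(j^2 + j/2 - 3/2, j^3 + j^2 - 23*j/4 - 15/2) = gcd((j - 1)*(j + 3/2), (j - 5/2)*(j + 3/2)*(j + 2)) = j + 3/2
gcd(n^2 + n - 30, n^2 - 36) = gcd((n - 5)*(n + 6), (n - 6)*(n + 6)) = n + 6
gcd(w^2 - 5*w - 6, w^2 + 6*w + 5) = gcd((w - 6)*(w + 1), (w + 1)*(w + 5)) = w + 1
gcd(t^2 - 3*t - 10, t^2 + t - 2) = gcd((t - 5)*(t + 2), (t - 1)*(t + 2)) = t + 2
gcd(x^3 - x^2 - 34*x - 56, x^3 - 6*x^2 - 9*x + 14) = x^2 - 5*x - 14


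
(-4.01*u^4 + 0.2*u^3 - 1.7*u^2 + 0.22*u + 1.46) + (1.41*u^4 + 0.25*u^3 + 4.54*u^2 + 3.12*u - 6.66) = -2.6*u^4 + 0.45*u^3 + 2.84*u^2 + 3.34*u - 5.2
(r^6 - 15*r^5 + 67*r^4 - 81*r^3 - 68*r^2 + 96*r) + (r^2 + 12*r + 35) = r^6 - 15*r^5 + 67*r^4 - 81*r^3 - 67*r^2 + 108*r + 35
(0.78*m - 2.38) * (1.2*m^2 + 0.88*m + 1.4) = 0.936*m^3 - 2.1696*m^2 - 1.0024*m - 3.332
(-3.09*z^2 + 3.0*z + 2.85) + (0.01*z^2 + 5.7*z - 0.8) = -3.08*z^2 + 8.7*z + 2.05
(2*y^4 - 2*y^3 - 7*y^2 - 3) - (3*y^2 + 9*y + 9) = 2*y^4 - 2*y^3 - 10*y^2 - 9*y - 12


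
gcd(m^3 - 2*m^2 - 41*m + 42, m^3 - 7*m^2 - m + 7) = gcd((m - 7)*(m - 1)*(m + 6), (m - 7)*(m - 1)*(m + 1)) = m^2 - 8*m + 7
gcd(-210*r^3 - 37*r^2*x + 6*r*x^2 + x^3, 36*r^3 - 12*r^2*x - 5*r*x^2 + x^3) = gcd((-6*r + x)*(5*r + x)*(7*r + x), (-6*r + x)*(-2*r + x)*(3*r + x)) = -6*r + x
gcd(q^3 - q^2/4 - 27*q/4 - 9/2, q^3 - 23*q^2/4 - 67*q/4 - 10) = 1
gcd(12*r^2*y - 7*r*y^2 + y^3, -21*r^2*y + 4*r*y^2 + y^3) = -3*r*y + y^2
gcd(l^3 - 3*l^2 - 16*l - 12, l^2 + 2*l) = l + 2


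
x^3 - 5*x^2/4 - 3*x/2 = x*(x - 2)*(x + 3/4)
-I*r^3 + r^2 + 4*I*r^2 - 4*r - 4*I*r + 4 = (r - 2)^2*(-I*r + 1)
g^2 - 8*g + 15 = (g - 5)*(g - 3)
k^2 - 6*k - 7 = (k - 7)*(k + 1)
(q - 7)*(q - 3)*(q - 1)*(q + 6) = q^4 - 5*q^3 - 35*q^2 + 165*q - 126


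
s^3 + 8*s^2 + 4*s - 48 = (s - 2)*(s + 4)*(s + 6)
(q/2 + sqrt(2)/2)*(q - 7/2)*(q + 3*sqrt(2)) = q^3/2 - 7*q^2/4 + 2*sqrt(2)*q^2 - 7*sqrt(2)*q + 3*q - 21/2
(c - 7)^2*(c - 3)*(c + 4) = c^4 - 13*c^3 + 23*c^2 + 217*c - 588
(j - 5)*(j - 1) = j^2 - 6*j + 5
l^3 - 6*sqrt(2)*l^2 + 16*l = l*(l - 4*sqrt(2))*(l - 2*sqrt(2))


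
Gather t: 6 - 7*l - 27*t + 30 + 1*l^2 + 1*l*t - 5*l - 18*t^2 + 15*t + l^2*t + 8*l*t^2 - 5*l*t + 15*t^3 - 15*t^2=l^2 - 12*l + 15*t^3 + t^2*(8*l - 33) + t*(l^2 - 4*l - 12) + 36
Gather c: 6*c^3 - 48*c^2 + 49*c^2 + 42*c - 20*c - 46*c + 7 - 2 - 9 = 6*c^3 + c^2 - 24*c - 4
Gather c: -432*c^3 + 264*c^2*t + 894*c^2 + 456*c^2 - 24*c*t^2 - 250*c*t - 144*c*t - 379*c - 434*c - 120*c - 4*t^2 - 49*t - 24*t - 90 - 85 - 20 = -432*c^3 + c^2*(264*t + 1350) + c*(-24*t^2 - 394*t - 933) - 4*t^2 - 73*t - 195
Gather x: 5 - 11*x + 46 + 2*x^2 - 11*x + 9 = 2*x^2 - 22*x + 60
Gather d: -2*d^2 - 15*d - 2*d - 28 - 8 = -2*d^2 - 17*d - 36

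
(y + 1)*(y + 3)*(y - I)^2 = y^4 + 4*y^3 - 2*I*y^3 + 2*y^2 - 8*I*y^2 - 4*y - 6*I*y - 3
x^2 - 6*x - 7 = (x - 7)*(x + 1)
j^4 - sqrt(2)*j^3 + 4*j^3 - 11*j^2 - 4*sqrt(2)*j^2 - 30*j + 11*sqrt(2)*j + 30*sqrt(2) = (j - 3)*(j + 2)*(j + 5)*(j - sqrt(2))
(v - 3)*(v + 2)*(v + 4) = v^3 + 3*v^2 - 10*v - 24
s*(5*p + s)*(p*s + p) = 5*p^2*s^2 + 5*p^2*s + p*s^3 + p*s^2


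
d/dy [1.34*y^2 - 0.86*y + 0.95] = 2.68*y - 0.86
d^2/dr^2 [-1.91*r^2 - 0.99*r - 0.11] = -3.82000000000000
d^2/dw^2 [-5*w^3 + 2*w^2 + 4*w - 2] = 4 - 30*w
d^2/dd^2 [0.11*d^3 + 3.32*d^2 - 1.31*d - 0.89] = 0.66*d + 6.64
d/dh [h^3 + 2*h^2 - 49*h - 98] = 3*h^2 + 4*h - 49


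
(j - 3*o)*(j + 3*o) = j^2 - 9*o^2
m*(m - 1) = m^2 - m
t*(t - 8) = t^2 - 8*t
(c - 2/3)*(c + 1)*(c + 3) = c^3 + 10*c^2/3 + c/3 - 2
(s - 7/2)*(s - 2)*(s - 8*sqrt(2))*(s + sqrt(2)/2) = s^4 - 15*sqrt(2)*s^3/2 - 11*s^3/2 - s^2 + 165*sqrt(2)*s^2/4 - 105*sqrt(2)*s/2 + 44*s - 56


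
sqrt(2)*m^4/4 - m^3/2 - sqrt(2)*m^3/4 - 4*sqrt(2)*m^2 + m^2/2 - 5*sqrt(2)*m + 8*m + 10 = (m/2 + 1)*(m - 5)*(m - sqrt(2))*(sqrt(2)*m/2 + sqrt(2))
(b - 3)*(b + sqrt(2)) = b^2 - 3*b + sqrt(2)*b - 3*sqrt(2)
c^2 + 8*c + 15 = (c + 3)*(c + 5)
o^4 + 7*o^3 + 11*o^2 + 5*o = o*(o + 1)^2*(o + 5)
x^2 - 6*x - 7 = (x - 7)*(x + 1)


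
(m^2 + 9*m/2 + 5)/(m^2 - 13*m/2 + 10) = (2*m^2 + 9*m + 10)/(2*m^2 - 13*m + 20)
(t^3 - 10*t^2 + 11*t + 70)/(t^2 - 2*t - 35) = (t^2 - 3*t - 10)/(t + 5)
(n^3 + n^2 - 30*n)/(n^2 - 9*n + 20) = n*(n + 6)/(n - 4)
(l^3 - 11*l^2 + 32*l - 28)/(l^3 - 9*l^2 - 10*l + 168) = (l^2 - 4*l + 4)/(l^2 - 2*l - 24)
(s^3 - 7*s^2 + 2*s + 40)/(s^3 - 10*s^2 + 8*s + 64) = (s - 5)/(s - 8)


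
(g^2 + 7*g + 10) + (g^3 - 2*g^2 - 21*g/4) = g^3 - g^2 + 7*g/4 + 10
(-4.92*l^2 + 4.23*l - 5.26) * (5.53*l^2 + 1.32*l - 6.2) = -27.2076*l^4 + 16.8975*l^3 + 6.9998*l^2 - 33.1692*l + 32.612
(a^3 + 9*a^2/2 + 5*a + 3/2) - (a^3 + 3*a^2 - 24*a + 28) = 3*a^2/2 + 29*a - 53/2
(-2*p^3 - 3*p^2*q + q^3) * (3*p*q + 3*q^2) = -6*p^4*q - 15*p^3*q^2 - 9*p^2*q^3 + 3*p*q^4 + 3*q^5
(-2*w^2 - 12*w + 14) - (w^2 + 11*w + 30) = -3*w^2 - 23*w - 16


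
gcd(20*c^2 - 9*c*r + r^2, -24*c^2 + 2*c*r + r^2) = -4*c + r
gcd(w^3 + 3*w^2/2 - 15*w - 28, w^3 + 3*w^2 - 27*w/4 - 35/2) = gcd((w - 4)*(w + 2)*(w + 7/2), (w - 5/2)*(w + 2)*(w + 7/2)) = w^2 + 11*w/2 + 7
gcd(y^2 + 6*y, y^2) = y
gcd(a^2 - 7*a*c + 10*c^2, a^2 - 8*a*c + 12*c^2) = a - 2*c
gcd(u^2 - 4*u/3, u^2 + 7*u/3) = u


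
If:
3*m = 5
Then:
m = 5/3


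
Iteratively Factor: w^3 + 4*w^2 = (w + 4)*(w^2) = w*(w + 4)*(w)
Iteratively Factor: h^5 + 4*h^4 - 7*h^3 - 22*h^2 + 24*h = (h + 4)*(h^4 - 7*h^2 + 6*h) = (h - 1)*(h + 4)*(h^3 + h^2 - 6*h) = (h - 1)*(h + 3)*(h + 4)*(h^2 - 2*h) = h*(h - 1)*(h + 3)*(h + 4)*(h - 2)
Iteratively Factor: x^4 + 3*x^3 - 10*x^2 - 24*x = (x)*(x^3 + 3*x^2 - 10*x - 24) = x*(x + 4)*(x^2 - x - 6) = x*(x + 2)*(x + 4)*(x - 3)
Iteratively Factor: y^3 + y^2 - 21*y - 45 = (y + 3)*(y^2 - 2*y - 15) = (y + 3)^2*(y - 5)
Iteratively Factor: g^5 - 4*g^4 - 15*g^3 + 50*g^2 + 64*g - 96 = (g - 4)*(g^4 - 15*g^2 - 10*g + 24) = (g - 4)*(g + 3)*(g^3 - 3*g^2 - 6*g + 8) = (g - 4)*(g - 1)*(g + 3)*(g^2 - 2*g - 8) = (g - 4)^2*(g - 1)*(g + 3)*(g + 2)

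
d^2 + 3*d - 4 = (d - 1)*(d + 4)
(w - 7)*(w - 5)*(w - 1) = w^3 - 13*w^2 + 47*w - 35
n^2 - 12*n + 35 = (n - 7)*(n - 5)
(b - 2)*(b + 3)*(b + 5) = b^3 + 6*b^2 - b - 30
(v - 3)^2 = v^2 - 6*v + 9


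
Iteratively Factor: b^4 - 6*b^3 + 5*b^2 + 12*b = (b - 3)*(b^3 - 3*b^2 - 4*b) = (b - 4)*(b - 3)*(b^2 + b) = (b - 4)*(b - 3)*(b + 1)*(b)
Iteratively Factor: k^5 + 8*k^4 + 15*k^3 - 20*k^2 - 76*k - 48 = (k + 4)*(k^4 + 4*k^3 - k^2 - 16*k - 12) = (k + 3)*(k + 4)*(k^3 + k^2 - 4*k - 4) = (k + 1)*(k + 3)*(k + 4)*(k^2 - 4) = (k + 1)*(k + 2)*(k + 3)*(k + 4)*(k - 2)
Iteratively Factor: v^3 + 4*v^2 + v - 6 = (v + 3)*(v^2 + v - 2) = (v - 1)*(v + 3)*(v + 2)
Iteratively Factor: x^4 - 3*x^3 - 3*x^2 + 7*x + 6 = (x + 1)*(x^3 - 4*x^2 + x + 6) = (x - 2)*(x + 1)*(x^2 - 2*x - 3) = (x - 2)*(x + 1)^2*(x - 3)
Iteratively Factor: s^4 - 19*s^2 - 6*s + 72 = (s - 4)*(s^3 + 4*s^2 - 3*s - 18) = (s - 4)*(s + 3)*(s^2 + s - 6) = (s - 4)*(s + 3)^2*(s - 2)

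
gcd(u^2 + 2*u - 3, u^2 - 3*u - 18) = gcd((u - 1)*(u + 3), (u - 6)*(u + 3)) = u + 3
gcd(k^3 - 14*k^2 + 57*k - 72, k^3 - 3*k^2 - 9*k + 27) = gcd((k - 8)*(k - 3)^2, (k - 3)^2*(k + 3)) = k^2 - 6*k + 9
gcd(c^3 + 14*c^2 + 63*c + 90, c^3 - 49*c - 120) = c^2 + 8*c + 15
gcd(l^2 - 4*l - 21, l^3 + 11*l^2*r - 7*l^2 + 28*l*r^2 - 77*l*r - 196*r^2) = l - 7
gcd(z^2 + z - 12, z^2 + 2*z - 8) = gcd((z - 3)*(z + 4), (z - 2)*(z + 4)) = z + 4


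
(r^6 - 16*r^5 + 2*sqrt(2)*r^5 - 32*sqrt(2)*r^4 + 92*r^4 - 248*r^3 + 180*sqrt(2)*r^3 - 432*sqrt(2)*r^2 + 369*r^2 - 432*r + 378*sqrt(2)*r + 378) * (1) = r^6 - 16*r^5 + 2*sqrt(2)*r^5 - 32*sqrt(2)*r^4 + 92*r^4 - 248*r^3 + 180*sqrt(2)*r^3 - 432*sqrt(2)*r^2 + 369*r^2 - 432*r + 378*sqrt(2)*r + 378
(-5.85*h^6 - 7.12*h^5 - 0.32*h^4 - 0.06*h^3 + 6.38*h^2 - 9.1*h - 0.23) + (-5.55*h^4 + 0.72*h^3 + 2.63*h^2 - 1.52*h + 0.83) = -5.85*h^6 - 7.12*h^5 - 5.87*h^4 + 0.66*h^3 + 9.01*h^2 - 10.62*h + 0.6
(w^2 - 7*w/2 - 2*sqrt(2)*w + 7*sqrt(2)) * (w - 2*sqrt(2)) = w^3 - 4*sqrt(2)*w^2 - 7*w^2/2 + 8*w + 14*sqrt(2)*w - 28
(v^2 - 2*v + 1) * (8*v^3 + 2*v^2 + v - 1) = 8*v^5 - 14*v^4 + 5*v^3 - v^2 + 3*v - 1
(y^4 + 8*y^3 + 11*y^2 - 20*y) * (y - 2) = y^5 + 6*y^4 - 5*y^3 - 42*y^2 + 40*y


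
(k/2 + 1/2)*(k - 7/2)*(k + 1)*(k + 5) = k^4/2 + 7*k^3/4 - 27*k^2/4 - 67*k/4 - 35/4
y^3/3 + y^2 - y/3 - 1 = (y/3 + 1)*(y - 1)*(y + 1)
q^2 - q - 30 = (q - 6)*(q + 5)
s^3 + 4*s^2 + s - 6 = (s - 1)*(s + 2)*(s + 3)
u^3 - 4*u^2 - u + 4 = (u - 4)*(u - 1)*(u + 1)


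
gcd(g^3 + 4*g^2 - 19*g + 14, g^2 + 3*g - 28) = g + 7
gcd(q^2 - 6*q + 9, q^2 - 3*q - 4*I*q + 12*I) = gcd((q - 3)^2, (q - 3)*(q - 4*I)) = q - 3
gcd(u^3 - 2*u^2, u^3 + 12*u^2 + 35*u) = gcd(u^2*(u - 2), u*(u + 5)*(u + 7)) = u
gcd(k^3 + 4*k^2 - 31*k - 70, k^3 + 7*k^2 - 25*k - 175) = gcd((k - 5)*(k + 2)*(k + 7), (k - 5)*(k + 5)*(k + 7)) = k^2 + 2*k - 35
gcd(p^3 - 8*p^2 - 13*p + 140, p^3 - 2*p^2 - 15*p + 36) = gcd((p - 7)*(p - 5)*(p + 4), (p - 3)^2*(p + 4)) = p + 4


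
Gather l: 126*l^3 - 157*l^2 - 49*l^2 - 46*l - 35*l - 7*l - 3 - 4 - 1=126*l^3 - 206*l^2 - 88*l - 8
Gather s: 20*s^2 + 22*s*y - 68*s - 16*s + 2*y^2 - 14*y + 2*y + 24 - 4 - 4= 20*s^2 + s*(22*y - 84) + 2*y^2 - 12*y + 16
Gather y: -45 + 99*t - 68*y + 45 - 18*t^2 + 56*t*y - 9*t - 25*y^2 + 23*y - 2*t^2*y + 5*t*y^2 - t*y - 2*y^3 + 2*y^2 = -18*t^2 + 90*t - 2*y^3 + y^2*(5*t - 23) + y*(-2*t^2 + 55*t - 45)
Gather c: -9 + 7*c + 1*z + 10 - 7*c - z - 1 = 0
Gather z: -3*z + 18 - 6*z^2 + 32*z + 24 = -6*z^2 + 29*z + 42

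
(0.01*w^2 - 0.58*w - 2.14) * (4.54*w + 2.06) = 0.0454*w^3 - 2.6126*w^2 - 10.9104*w - 4.4084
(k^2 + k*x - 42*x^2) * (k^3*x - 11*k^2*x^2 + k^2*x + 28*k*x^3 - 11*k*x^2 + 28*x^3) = k^5*x - 10*k^4*x^2 + k^4*x - 25*k^3*x^3 - 10*k^3*x^2 + 490*k^2*x^4 - 25*k^2*x^3 - 1176*k*x^5 + 490*k*x^4 - 1176*x^5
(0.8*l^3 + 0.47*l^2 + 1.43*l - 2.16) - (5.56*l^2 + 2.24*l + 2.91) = 0.8*l^3 - 5.09*l^2 - 0.81*l - 5.07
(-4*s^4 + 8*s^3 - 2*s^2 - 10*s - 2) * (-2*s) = 8*s^5 - 16*s^4 + 4*s^3 + 20*s^2 + 4*s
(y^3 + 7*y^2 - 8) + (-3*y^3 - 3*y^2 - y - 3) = -2*y^3 + 4*y^2 - y - 11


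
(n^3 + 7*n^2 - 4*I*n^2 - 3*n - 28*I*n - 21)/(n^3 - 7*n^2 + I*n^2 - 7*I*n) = (n^3 + n^2*(7 - 4*I) - n*(3 + 28*I) - 21)/(n*(n^2 + n*(-7 + I) - 7*I))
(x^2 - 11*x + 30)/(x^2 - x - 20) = (x - 6)/(x + 4)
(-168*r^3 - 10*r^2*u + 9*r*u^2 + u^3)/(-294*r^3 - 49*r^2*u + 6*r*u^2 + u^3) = (4*r - u)/(7*r - u)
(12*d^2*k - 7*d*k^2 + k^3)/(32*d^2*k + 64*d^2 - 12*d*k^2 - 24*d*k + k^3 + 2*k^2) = k*(3*d - k)/(8*d*k + 16*d - k^2 - 2*k)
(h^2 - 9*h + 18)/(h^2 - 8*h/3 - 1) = 3*(h - 6)/(3*h + 1)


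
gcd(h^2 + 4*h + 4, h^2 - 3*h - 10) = h + 2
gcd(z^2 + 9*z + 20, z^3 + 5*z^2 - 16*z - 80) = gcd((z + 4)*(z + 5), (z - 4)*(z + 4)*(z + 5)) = z^2 + 9*z + 20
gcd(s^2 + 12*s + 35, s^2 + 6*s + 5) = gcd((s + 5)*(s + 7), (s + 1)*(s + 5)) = s + 5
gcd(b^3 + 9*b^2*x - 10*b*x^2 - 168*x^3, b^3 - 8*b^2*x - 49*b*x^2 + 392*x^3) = b + 7*x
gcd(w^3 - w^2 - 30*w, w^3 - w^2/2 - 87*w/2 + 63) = w - 6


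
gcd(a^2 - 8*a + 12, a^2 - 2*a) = a - 2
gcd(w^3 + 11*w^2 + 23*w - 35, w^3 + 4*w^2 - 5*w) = w^2 + 4*w - 5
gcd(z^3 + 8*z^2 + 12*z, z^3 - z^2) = z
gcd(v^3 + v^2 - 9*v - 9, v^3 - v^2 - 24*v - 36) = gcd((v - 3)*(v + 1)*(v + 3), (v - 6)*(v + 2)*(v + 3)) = v + 3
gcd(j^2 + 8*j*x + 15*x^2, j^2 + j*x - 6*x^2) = j + 3*x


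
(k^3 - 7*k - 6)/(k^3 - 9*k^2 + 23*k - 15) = (k^2 + 3*k + 2)/(k^2 - 6*k + 5)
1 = 1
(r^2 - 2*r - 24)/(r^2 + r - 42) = (r + 4)/(r + 7)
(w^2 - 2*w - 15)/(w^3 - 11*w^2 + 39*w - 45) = (w + 3)/(w^2 - 6*w + 9)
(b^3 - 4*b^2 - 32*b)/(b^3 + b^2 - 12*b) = (b - 8)/(b - 3)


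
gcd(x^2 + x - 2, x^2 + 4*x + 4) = x + 2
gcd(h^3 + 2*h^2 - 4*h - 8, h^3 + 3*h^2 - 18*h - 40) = h + 2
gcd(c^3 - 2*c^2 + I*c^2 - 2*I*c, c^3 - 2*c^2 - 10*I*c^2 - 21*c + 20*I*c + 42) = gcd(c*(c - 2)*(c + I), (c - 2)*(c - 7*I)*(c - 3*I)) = c - 2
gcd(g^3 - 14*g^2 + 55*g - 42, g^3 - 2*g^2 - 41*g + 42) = g^2 - 8*g + 7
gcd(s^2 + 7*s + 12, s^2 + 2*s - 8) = s + 4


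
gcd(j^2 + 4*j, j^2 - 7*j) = j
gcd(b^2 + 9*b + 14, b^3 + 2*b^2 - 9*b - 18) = b + 2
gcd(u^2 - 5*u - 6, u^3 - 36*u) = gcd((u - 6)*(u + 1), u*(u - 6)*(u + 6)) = u - 6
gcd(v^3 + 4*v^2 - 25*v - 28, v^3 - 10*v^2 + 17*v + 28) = v^2 - 3*v - 4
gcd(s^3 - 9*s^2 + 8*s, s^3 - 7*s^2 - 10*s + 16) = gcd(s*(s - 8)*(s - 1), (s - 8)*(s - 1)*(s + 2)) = s^2 - 9*s + 8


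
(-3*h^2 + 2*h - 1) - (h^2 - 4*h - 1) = -4*h^2 + 6*h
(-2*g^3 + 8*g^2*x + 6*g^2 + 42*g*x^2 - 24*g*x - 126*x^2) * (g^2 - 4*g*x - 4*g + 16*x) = -2*g^5 + 16*g^4*x + 14*g^4 + 10*g^3*x^2 - 112*g^3*x - 24*g^3 - 168*g^2*x^3 - 70*g^2*x^2 + 192*g^2*x + 1176*g*x^3 + 120*g*x^2 - 2016*x^3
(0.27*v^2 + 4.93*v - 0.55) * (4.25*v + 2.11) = 1.1475*v^3 + 21.5222*v^2 + 8.0648*v - 1.1605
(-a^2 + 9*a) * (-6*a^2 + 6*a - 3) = 6*a^4 - 60*a^3 + 57*a^2 - 27*a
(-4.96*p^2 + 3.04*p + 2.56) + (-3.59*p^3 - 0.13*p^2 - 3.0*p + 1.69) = -3.59*p^3 - 5.09*p^2 + 0.04*p + 4.25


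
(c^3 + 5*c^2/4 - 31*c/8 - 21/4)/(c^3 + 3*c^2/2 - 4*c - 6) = (c + 7/4)/(c + 2)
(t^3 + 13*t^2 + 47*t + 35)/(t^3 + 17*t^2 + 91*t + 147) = (t^2 + 6*t + 5)/(t^2 + 10*t + 21)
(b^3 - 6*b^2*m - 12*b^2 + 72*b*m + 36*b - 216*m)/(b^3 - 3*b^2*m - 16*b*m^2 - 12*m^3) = (b^2 - 12*b + 36)/(b^2 + 3*b*m + 2*m^2)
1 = 1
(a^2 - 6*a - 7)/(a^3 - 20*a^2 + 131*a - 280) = (a + 1)/(a^2 - 13*a + 40)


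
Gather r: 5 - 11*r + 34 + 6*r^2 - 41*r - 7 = 6*r^2 - 52*r + 32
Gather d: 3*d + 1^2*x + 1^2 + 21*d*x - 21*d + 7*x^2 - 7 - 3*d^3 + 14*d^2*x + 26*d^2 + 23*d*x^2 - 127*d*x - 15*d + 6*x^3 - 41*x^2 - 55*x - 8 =-3*d^3 + d^2*(14*x + 26) + d*(23*x^2 - 106*x - 33) + 6*x^3 - 34*x^2 - 54*x - 14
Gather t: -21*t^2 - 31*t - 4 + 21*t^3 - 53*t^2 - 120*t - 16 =21*t^3 - 74*t^2 - 151*t - 20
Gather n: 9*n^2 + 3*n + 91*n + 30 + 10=9*n^2 + 94*n + 40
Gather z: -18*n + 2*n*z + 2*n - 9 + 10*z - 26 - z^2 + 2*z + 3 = -16*n - z^2 + z*(2*n + 12) - 32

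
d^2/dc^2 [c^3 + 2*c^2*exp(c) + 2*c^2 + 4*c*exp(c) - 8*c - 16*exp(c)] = 2*c^2*exp(c) + 12*c*exp(c) + 6*c - 4*exp(c) + 4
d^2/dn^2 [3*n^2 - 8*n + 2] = 6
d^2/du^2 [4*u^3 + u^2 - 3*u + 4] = 24*u + 2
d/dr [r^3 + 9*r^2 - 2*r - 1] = 3*r^2 + 18*r - 2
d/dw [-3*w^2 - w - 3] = -6*w - 1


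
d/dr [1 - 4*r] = -4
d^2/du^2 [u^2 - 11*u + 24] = 2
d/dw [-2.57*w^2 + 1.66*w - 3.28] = 1.66 - 5.14*w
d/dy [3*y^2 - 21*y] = 6*y - 21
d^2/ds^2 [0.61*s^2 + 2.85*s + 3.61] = 1.22000000000000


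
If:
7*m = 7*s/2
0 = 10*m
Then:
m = 0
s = 0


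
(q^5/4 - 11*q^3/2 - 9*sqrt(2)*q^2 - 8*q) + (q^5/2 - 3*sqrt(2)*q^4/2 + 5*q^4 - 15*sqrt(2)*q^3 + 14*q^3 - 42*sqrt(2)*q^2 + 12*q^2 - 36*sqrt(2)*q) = 3*q^5/4 - 3*sqrt(2)*q^4/2 + 5*q^4 - 15*sqrt(2)*q^3 + 17*q^3/2 - 51*sqrt(2)*q^2 + 12*q^2 - 36*sqrt(2)*q - 8*q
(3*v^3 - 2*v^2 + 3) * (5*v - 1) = 15*v^4 - 13*v^3 + 2*v^2 + 15*v - 3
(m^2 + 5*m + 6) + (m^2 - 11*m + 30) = 2*m^2 - 6*m + 36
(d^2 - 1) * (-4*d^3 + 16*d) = -4*d^5 + 20*d^3 - 16*d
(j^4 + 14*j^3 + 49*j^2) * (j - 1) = j^5 + 13*j^4 + 35*j^3 - 49*j^2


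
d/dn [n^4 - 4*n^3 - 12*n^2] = 4*n*(n^2 - 3*n - 6)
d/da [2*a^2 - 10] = 4*a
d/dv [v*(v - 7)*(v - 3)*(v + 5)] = 4*v^3 - 15*v^2 - 58*v + 105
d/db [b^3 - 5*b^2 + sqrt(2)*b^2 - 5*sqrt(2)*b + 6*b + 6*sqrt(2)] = 3*b^2 - 10*b + 2*sqrt(2)*b - 5*sqrt(2) + 6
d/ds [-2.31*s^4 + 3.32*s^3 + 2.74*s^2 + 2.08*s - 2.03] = -9.24*s^3 + 9.96*s^2 + 5.48*s + 2.08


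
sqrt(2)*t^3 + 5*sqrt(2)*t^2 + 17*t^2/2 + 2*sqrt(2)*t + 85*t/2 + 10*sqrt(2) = (t + 5)*(t + 4*sqrt(2))*(sqrt(2)*t + 1/2)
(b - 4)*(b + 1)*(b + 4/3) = b^3 - 5*b^2/3 - 8*b - 16/3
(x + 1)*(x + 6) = x^2 + 7*x + 6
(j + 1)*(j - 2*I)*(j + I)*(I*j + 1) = I*j^4 + 2*j^3 + I*j^3 + 2*j^2 + I*j^2 + 2*j + I*j + 2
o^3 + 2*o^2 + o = o*(o + 1)^2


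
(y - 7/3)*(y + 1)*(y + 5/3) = y^3 + y^2/3 - 41*y/9 - 35/9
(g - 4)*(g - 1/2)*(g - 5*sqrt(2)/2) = g^3 - 9*g^2/2 - 5*sqrt(2)*g^2/2 + 2*g + 45*sqrt(2)*g/4 - 5*sqrt(2)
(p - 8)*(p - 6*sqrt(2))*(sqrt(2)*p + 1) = sqrt(2)*p^3 - 8*sqrt(2)*p^2 - 11*p^2 - 6*sqrt(2)*p + 88*p + 48*sqrt(2)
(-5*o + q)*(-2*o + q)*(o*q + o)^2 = 10*o^4*q^2 + 20*o^4*q + 10*o^4 - 7*o^3*q^3 - 14*o^3*q^2 - 7*o^3*q + o^2*q^4 + 2*o^2*q^3 + o^2*q^2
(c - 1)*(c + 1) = c^2 - 1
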